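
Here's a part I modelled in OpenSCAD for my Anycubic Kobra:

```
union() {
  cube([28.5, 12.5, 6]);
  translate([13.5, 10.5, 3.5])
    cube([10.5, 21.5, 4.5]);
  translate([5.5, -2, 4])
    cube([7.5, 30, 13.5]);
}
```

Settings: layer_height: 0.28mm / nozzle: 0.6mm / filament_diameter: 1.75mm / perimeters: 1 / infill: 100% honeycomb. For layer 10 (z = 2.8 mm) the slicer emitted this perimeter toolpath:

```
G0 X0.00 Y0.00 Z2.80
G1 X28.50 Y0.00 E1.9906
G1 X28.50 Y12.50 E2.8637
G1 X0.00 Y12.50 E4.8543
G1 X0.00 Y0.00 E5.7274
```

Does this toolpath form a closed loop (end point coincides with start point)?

yes

Start point (G0): (0.00, 0.00). End point (last G1): the path returns to the start — closed.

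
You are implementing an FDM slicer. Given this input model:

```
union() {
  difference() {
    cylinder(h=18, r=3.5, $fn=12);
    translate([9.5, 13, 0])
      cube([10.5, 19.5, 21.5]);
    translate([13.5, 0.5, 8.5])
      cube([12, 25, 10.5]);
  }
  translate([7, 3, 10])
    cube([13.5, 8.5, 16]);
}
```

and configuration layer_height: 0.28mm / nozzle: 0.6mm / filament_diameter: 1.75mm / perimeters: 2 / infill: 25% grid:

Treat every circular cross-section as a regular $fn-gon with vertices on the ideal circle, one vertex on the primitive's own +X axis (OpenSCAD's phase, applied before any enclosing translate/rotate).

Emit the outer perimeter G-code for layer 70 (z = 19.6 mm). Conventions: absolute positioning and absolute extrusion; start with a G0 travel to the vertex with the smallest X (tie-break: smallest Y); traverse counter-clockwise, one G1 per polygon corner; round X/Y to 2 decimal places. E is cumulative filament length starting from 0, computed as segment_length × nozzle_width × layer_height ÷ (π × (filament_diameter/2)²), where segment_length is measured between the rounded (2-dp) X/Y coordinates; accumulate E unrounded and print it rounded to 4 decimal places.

At z = 19.6 mm: the cylinder is absent (z outside [0, 18]); the cube at (9.5, 13) is present — its section is the full 10.5×19.5 rectangle; the cube at (13.5, 0.5) does not reach this height (z outside [8.5, 19]); Subtracting the remaining from the first: the first operand is absent here, so nothing remains; the 13.5×8.5 cube at (7, 3) contributes its full rectangle; Taking the union: only the 13.5×8.5 cube at (7, 3) is present, so the union is just that shape — 1 connected region. The outline is a single polygon with 4 vertices. Extrusion per mm of travel: 0.6 × 0.28 / (π × 0.875²) = 0.069846. Accumulating E over each segment gives final E = 3.0732.

G0 X7.00 Y3.00 Z19.60
G1 X20.50 Y3.00 E0.9429
G1 X20.50 Y11.50 E1.5366
G1 X7.00 Y11.50 E2.4795
G1 X7.00 Y3.00 E3.0732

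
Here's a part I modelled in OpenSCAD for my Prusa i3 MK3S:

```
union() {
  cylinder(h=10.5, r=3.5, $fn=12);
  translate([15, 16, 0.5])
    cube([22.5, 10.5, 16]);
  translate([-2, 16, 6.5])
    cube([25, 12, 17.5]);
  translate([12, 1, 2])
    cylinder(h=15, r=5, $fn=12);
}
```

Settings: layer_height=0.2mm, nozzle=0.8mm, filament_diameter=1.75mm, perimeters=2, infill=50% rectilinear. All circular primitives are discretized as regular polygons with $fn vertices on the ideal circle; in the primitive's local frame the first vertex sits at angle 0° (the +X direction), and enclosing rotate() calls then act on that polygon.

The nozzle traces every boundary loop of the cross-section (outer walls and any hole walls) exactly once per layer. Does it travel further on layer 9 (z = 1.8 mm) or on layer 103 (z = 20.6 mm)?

Layer 9 (z = 1.8): the r=3.5 cylinder gives a regular 12-gon of circumradius 3.5 (constant along its height) (perimeter = 2·12·3.500·sin(180°/12) = 21.74 mm); the cube at (15, 16) (footprint 22.5×10.5) is included at this height (perimeter 66.00 mm); the cube at (-2, 16) is absent (z outside [6.5, 24]); the cylinder at (12, 1) is not intersected at this z (z outside [2, 17]); Merging all regions: the 2 present regions are separate (no shared area or edge), so areas and boundary lengths simply add and each stays a separate island — boundary = 87.74 mm. So its perimeter = 87.74 mm. Layer 103 (z = 20.6): the cylinder is not intersected at this z (z outside [0, 10.5]); the cube at (15, 16) is absent (z outside [0.5, 16.5]); the 25×12 cube at (-2, 16) contributes its full rectangle (perimeter 74.00 mm); the cylinder at (12, 1) does not reach this height (z outside [2, 17]); Taking the union: only the 25×12 cube at (-2, 16) is present, so the union is just that shape — boundary = 74.00 mm. So its perimeter = 74.00 mm. Layer 9 is larger (87.74 vs 74.00 mm).

layer 9 (z = 1.8 mm)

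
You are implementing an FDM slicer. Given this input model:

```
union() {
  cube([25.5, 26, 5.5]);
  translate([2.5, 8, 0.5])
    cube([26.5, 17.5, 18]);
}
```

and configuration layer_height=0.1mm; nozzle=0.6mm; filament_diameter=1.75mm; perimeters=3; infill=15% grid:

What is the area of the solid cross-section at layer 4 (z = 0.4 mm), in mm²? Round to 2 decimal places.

663.00 mm²

At z = 0.4 mm: the cube (footprint 25.5×26) is included at this height (area 663.00 mm²); the cube at (2.5, 8) is absent (z outside [0.5, 18.5]); Taking the union: only the 25.5×26 cube is present, so the union is just that shape — area = 663.00 mm². Overall, the cross-section is a single solid region. Net area = 663.00 mm².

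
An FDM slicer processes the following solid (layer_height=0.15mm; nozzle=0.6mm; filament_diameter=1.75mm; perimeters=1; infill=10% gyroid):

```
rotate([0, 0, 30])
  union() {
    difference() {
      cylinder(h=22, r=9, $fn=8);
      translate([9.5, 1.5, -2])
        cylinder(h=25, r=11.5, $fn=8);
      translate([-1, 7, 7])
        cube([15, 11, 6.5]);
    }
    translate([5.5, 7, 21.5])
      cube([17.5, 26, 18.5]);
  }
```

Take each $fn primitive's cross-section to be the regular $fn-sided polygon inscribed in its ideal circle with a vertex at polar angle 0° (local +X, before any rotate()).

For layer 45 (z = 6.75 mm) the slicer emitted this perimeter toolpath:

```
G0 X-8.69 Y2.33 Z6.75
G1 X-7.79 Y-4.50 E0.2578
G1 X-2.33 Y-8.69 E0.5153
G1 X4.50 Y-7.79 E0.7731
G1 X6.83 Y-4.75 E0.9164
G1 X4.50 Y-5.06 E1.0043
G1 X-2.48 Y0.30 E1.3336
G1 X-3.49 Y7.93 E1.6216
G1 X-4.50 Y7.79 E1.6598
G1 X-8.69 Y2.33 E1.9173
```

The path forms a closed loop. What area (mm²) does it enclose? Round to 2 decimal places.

113.13 mm²

Apply the shoelace formula to the sequence of (X, Y) vertices; enclosed area = 113.13 mm².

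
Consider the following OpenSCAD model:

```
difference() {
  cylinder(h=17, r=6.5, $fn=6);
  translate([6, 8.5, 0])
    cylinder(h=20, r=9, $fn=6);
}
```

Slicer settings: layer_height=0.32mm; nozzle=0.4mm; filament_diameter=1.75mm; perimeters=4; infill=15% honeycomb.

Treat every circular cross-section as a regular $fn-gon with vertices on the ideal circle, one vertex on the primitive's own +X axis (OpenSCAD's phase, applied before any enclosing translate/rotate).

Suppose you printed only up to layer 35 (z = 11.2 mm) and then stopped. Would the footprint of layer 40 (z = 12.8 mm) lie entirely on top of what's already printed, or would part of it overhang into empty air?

Compare the two slices. At z = 11.2: the r=6.5 cylinder gives a regular 6-gon of circumradius 6.5 (constant along its height) (area = (6/2)·6.500²·sin(360°/6) = 109.77 mm²); the r=9 cylinder at (6, 8.5) contributes a regular 6-gon of circumradius 9 (area = (6/2)·9.000²·sin(360°/6) = 210.44 mm²); After the difference (first − rest): starting from the r=6.5 cylinder (109.77 mm²), the r=9 cylinder at (6, 8.5) partially overlaps it — only the 22.61 mm² overlap (of its 210.44 mm²) is removed, clipping the outline — area = 87.16 mm². At z = 12.8: the r=6.5 cylinder gives a regular 6-gon of circumradius 6.5 (constant along its height) (area = (6/2)·6.500²·sin(360°/6) = 109.77 mm²); the r=9 cylinder at (6, 8.5) gives a regular 6-gon of circumradius 9 (constant along its height) (area = (6/2)·9.000²·sin(360°/6) = 210.44 mm²); Subtracting the remaining from the first: starting from the r=6.5 cylinder (109.77 mm²), the r=9 cylinder at (6, 8.5) partially overlaps it — only the 22.61 mm² overlap (of its 210.44 mm²) is removed, clipping the outline — area = 87.16 mm². Checking containment: the cross-section at z = 12.8 is a subset of the cross-section at z = 11.2.

entirely on top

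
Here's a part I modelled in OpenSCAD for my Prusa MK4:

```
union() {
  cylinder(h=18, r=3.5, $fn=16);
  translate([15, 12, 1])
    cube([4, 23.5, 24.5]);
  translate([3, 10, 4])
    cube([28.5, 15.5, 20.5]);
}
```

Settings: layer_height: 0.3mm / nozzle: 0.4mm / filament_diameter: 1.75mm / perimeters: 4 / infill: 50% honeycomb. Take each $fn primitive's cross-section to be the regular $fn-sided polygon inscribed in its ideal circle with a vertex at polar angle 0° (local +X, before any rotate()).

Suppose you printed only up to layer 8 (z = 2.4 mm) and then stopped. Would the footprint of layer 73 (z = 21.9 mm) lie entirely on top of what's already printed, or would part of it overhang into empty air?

Compare the two slices. At z = 2.4: the cylinder: section is a regular 16-gon, circumradius r=3.5 (area = (16/2)·3.500²·sin(360°/16) = 37.50 mm²); the 4×23.5 cube at (15, 12) contributes its full rectangle (area 94.00 mm²); the cube at (3, 10) is not intersected at this z (z outside [4, 24.5]); Taking the union: the 2 present regions are separate (no shared area or edge), so areas and boundary lengths simply add and each stays a separate island — area = 131.50 mm². At z = 21.9: the cylinder is not intersected at this z (z outside [0, 18]); the cube at (15, 12) (footprint 4×23.5) is included at this height (area 94.00 mm²); the 28.5×15.5 cube at (3, 10) contributes its full rectangle (area 441.75 mm²); Combining (union): the regions partially overlap — summed areas 535.75 mm² minus the doubly-counted overlap 54.00 mm² gives 481.75 mm² — area = 481.75 mm². Checking containment: at z = 21.9 the cross-section extends beyond the z = 2.4 cross-section by about 387.75 mm².

part overhangs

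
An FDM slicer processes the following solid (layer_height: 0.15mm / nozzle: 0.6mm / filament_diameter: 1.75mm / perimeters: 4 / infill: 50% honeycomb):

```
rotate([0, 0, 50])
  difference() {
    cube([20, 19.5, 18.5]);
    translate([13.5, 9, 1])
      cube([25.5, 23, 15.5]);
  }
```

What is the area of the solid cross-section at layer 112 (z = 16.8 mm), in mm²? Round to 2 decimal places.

At z = 16.8 mm: the cube (footprint 20×19.5) is included at this height (area 390.00 mm²); the cube at (13.5, 9) is not intersected at this z (z outside [1, 16.5]); After the difference (first − rest): none of the subtracted shapes is present at this height, so the 20×19.5 cube is unchanged — area = 390.00 mm²; (rotated 50° about Z; rotation is an isometry so areas/perimeters/island counts are preserved). Overall, the cross-section is a single solid region. Net area = 390.00 mm².

390.00 mm²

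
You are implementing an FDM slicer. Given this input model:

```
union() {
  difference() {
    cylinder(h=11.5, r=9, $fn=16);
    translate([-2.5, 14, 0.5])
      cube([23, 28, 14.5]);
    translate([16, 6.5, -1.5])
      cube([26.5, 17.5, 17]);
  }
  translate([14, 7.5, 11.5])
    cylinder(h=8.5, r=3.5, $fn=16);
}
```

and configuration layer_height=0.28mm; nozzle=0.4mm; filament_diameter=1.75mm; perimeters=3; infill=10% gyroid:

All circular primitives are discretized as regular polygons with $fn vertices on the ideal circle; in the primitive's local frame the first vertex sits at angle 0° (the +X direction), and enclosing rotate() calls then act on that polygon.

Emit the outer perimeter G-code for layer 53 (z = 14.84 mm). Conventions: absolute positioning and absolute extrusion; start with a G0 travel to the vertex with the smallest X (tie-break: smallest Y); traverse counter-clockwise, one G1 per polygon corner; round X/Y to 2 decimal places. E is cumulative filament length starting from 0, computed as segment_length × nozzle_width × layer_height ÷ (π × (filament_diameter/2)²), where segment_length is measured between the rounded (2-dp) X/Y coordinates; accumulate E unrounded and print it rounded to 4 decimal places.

G0 X10.50 Y7.50 Z14.84
G1 X10.77 Y6.16 E0.0637
G1 X11.53 Y5.03 E0.1271
G1 X12.66 Y4.27 E0.1905
G1 X14.00 Y4.00 E0.2541
G1 X15.34 Y4.27 E0.3178
G1 X16.47 Y5.03 E0.3812
G1 X17.23 Y6.16 E0.4446
G1 X17.50 Y7.50 E0.5082
G1 X17.23 Y8.84 E0.5719
G1 X16.47 Y9.97 E0.6353
G1 X15.34 Y10.73 E0.6987
G1 X14.00 Y11.00 E0.7624
G1 X12.66 Y10.73 E0.8260
G1 X11.53 Y9.97 E0.8894
G1 X10.77 Y8.84 E0.9528
G1 X10.50 Y7.50 E1.0165

At z = 14.84 mm: the cylinder is absent (z outside [0, 11.5]); the 23×28 cube at (-2.5, 14) contributes its full rectangle; the cube at (16, 6.5) (footprint 26.5×17.5) is included at this height; Taking the first minus the rest: the first operand is absent here, so nothing remains; the cylinder at (14, 7.5): section is a regular 16-gon, circumradius r=3.5; Combining (union): only the r=3.5 cylinder at (14, 7.5) is present, so the union is just that shape — 1 connected region. The outline is a single polygon with 16 vertices. Extrusion per mm of travel: 0.4 × 0.28 / (π × 0.875²) = 0.046564. Accumulating E over each segment gives final E = 1.0165.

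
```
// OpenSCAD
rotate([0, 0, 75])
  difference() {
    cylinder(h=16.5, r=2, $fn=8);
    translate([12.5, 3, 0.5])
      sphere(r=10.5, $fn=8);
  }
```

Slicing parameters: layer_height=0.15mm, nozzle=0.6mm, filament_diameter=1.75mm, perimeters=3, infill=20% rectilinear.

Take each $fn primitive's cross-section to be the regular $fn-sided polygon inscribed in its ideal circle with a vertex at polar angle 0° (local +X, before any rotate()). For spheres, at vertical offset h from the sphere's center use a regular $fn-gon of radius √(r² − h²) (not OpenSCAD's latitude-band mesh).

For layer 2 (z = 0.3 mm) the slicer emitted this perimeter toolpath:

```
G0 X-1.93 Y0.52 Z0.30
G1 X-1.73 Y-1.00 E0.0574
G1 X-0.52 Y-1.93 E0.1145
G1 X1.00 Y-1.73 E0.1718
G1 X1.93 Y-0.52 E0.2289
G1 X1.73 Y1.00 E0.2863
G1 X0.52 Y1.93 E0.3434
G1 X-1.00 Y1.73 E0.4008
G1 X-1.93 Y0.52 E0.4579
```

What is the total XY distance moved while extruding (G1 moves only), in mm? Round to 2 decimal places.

12.24 mm

Sum the Euclidean lengths of each G1 segment: total = 12.24 mm.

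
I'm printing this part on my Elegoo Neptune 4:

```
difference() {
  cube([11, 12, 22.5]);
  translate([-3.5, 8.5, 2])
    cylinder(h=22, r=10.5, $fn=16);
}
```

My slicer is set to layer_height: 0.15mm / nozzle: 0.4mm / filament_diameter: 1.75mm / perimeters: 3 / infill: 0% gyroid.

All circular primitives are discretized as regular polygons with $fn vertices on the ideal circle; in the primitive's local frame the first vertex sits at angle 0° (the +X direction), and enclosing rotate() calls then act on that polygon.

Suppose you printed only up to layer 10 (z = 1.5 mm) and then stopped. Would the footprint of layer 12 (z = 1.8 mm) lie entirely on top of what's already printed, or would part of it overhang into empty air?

entirely on top

Compare the two slices. At z = 1.5: the 11×12 cube contributes its full rectangle (area 132.00 mm²); the cylinder at (-3.5, 8.5) does not reach this height (z outside [2, 24]); Subtracting the remaining from the first: none of the subtracted shapes is present at this height, so the 11×12 cube is unchanged — area = 132.00 mm². At z = 1.8: the 11×12 cube contributes its full rectangle (area 132.00 mm²); the cylinder at (-3.5, 8.5) is absent (z outside [2, 24]); Taking the first minus the rest: none of the subtracted shapes is present at this height, so the 11×12 cube is unchanged — area = 132.00 mm². Checking containment: the cross-section at z = 1.8 is a subset of the cross-section at z = 1.5.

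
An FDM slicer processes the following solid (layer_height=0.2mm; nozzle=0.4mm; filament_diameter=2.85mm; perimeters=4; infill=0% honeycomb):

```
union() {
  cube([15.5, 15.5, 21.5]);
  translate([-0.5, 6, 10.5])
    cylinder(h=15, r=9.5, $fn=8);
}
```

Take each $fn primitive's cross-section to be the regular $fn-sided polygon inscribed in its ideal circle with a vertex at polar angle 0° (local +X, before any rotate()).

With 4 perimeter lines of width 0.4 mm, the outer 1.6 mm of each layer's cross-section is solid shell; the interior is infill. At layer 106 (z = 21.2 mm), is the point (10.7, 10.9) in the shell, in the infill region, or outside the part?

infill

At z = 21.2 mm: the cube is present — its section is the full 15.5×15.5 rectangle; the r=9.5 cylinder at (-0.5, 6) gives a regular 8-gon of circumradius 9.5 (constant along its height); Combining (union): the regions partially overlap (shared area 105.66 mm²), so overlapping operands fuse into one piece — 1 connected region. Overall, the cross-section is a single solid region. The nearest boundary edge runs (0.00, 15.50)→(15.50, 15.50); distance from the point to it = 4.60 mm. The point is inside the cross-section and 4.60 mm from the nearest boundary — more than the 1.6 mm shell width (4 × 0.4), so it's in the infill interior.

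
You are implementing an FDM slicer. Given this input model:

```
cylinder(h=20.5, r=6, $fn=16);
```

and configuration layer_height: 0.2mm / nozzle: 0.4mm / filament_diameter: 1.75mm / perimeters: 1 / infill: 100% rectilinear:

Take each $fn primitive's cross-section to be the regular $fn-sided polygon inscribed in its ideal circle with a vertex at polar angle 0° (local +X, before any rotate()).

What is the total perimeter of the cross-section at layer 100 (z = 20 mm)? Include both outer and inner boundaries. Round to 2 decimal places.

At z = 20 mm: the r=6 cylinder gives a regular 16-gon of circumradius 6 (constant along its height) (perimeter = 2·16·6.000·sin(180°/16) = 37.46 mm). Overall, the cross-section is a single solid region. Total boundary length (outer) = 37.46 mm.

37.46 mm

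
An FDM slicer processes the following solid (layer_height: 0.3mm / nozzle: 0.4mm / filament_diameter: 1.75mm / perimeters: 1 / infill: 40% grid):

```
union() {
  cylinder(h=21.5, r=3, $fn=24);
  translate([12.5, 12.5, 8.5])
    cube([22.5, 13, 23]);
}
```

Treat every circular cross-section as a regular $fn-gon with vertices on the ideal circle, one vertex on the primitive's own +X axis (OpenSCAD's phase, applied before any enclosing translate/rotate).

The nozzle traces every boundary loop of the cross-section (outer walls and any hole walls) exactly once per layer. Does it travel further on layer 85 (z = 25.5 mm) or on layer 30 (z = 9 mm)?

layer 30 (z = 9 mm)

Layer 85 (z = 25.5): the cylinder does not reach this height (z outside [0, 21.5]); the cube at (12.5, 12.5) is present — its section is the full 22.5×13 rectangle (perimeter 71.00 mm); Combining (union): only the 22.5×13 cube at (12.5, 12.5) is present, so the union is just that shape — boundary = 71.00 mm. So its perimeter = 71.00 mm. Layer 30 (z = 9): the cylinder: section is a regular 24-gon, circumradius r=3 (perimeter = 2·24·3.000·sin(180°/24) = 18.80 mm); the cube at (12.5, 12.5) (footprint 22.5×13) is included at this height (perimeter 71.00 mm); Combining (union): the 2 present regions are separate (no shared area or edge), so areas and boundary lengths simply add and each stays a separate island — boundary = 89.80 mm. So its perimeter = 89.80 mm. Layer 30 is larger (89.80 vs 71.00 mm).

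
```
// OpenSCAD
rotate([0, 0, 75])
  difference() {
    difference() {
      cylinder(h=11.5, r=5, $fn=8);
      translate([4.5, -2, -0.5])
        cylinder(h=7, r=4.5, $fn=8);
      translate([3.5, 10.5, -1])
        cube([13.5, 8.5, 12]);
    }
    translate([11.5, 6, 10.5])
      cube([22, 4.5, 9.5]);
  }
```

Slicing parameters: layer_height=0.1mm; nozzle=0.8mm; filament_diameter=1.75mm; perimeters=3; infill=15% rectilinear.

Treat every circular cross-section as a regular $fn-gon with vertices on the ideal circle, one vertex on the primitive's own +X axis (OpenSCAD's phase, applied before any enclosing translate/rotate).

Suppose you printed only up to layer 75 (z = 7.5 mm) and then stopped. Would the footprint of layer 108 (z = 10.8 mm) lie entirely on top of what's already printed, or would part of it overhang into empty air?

entirely on top

Compare the two slices. At z = 7.5: the cylinder: section is a regular 8-gon, circumradius r=5 (area = (8/2)·5.000²·sin(360°/8) = 70.71 mm²); the cylinder at (4.5, -2) is not intersected at this z (z outside [-0.5, 6.5]); the 13.5×8.5 cube at (3.5, 10.5) contributes its full rectangle (area 114.75 mm²); Taking the first minus the rest: starting from the r=5 cylinder (70.71 mm²), the 13.5×8.5 cube at (3.5, 10.5) misses the remaining region (no effect) — area = 70.71 mm²; the cube at (11.5, 6) is absent (z outside [10.5, 20]); After the difference (first − rest): none of the subtracted shapes is present at this height, so the result so far is unchanged — area = 70.71 mm²; (rotated 75° about Z; rotation is an isometry so areas/perimeters/island counts are preserved). At z = 10.8: the r=5 cylinder gives a regular 8-gon of circumradius 5 (constant along its height) (area = (8/2)·5.000²·sin(360°/8) = 70.71 mm²); the cylinder at (4.5, -2) does not reach this height (z outside [-0.5, 6.5]); the cube at (3.5, 10.5) is present — its section is the full 13.5×8.5 rectangle (area 114.75 mm²); Subtracting the remaining from the first: starting from the r=5 cylinder (70.71 mm²), the 13.5×8.5 cube at (3.5, 10.5) misses the remaining region (no effect) — area = 70.71 mm²; the cube at (11.5, 6) is present — its section is the full 22×4.5 rectangle (area 99.00 mm²); Taking the first minus the rest: starting from that combined region (70.71 mm²), the 22×4.5 cube at (11.5, 6) misses the remaining region (no effect) — area = 70.71 mm²; (whole slice rotated 75° about Z — lengths, areas and connectivity unchanged). Checking containment: the cross-section at z = 10.8 is a subset of the cross-section at z = 7.5.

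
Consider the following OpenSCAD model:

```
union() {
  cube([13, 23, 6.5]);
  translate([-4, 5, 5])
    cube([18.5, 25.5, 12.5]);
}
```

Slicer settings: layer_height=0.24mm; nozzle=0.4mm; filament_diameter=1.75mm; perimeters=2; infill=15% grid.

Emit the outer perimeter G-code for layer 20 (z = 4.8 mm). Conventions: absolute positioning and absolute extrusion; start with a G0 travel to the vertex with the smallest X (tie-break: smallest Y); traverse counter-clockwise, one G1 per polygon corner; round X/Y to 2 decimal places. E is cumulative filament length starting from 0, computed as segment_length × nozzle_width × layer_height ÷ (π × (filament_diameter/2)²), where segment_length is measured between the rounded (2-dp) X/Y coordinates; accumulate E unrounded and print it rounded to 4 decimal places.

At z = 4.8 mm: the cube is present — its section is the full 13×23 rectangle; the cube at (-4, 5) is absent (z outside [5, 17.5]); Combining (union): only the 13×23 cube is present, so the union is just that shape — 1 connected region. The outline is a single polygon with 4 vertices. Extrusion per mm of travel: 0.4 × 0.24 / (π × 0.875²) = 0.039912. Accumulating E over each segment gives final E = 2.8737.

G0 X0.00 Y0.00 Z4.80
G1 X13.00 Y0.00 E0.5189
G1 X13.00 Y23.00 E1.4368
G1 X0.00 Y23.00 E1.9557
G1 X0.00 Y0.00 E2.8737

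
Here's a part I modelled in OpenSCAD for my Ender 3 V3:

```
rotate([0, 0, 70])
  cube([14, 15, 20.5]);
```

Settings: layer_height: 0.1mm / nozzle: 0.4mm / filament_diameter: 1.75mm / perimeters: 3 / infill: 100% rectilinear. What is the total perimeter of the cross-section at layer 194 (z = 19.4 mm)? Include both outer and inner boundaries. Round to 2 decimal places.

58.00 mm

At z = 19.4 mm: the cube (footprint 14×15) is included at this height (perimeter 58.00 mm); (whole slice rotated 70° about Z — lengths, areas and connectivity unchanged). Overall, the cross-section is a single solid region. Total boundary length (outer) = 58.00 mm.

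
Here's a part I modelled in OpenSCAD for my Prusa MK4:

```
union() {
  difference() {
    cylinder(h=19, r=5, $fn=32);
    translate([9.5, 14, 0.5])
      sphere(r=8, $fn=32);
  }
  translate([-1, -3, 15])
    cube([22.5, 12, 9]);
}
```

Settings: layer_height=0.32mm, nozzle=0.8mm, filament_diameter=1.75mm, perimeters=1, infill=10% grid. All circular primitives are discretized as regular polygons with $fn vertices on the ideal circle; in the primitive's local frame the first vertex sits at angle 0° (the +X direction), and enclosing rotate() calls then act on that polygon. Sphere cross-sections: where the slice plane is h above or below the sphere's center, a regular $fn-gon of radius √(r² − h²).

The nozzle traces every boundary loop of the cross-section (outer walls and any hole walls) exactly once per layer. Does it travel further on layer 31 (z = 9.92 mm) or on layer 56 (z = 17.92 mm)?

layer 56 (z = 17.92 mm)

Layer 31 (z = 9.92): the cylinder: section is a regular 32-gon, circumradius r=5 (perimeter = 2·32·5.000·sin(180°/32) = 31.37 mm); the sphere at (9.5, 14) is not intersected at this z (|z−center|=9.420 > r=8); Subtracting the remaining from the first: none of the subtracted shapes is present at this height, so the r=5 cylinder is unchanged — boundary = 31.37 mm; the cube at (-1, -3) does not reach this height (z outside [15, 24]); Combining (union): only that combined region is present, so the union is just that shape — boundary = 31.37 mm. So its perimeter = 31.37 mm. Layer 56 (z = 17.92): the r=5 cylinder gives a regular 32-gon of circumradius 5 (constant along its height) (perimeter = 2·32·5.000·sin(180°/32) = 31.37 mm); the sphere at (9.5, 14) is absent (|z−center|=17.420 > r=8); Subtracting the remaining from the first: none of the subtracted shapes is present at this height, so the r=5 cylinder is unchanged — boundary = 31.37 mm; the cube at (-1, -3) (footprint 22.5×12) is included at this height (perimeter 69.00 mm); Merging all regions: the regions partially overlap (shared area 41.45 mm²), so the edge portions inside another operand are dropped and the merged outline is re-measured after clipping — boundary = 75.42 mm. So its perimeter = 75.42 mm. Layer 56 is larger (75.42 vs 31.37 mm).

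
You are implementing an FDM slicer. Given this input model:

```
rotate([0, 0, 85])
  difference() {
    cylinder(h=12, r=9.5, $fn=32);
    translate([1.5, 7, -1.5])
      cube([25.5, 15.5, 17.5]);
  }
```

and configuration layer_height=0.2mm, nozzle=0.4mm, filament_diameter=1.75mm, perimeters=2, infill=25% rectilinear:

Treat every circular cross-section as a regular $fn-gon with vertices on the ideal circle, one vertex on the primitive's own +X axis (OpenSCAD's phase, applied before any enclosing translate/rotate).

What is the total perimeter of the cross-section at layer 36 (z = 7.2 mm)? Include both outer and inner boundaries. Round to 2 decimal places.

At z = 7.2 mm: the r=9.5 cylinder gives a regular 32-gon of circumradius 9.5 (constant along its height) (perimeter = 2·32·9.500·sin(180°/32) = 59.59 mm); the 25.5×15.5 cube at (1.5, 7) contributes its full rectangle (perimeter 82.00 mm); Subtracting the remaining from the first: starting from the r=9.5 cylinder, the 25.5×15.5 cube at (1.5, 7) partially overlaps it — only the 7.16 mm² overlap (of its 395.25 mm²) is removed, clipping the outline — boundary = 61.32 mm; (rotated 85° about Z; rotation is an isometry so areas/perimeters/island counts are preserved). Overall, the cross-section is a single solid region. Total boundary length (outer) = 61.32 mm.

61.32 mm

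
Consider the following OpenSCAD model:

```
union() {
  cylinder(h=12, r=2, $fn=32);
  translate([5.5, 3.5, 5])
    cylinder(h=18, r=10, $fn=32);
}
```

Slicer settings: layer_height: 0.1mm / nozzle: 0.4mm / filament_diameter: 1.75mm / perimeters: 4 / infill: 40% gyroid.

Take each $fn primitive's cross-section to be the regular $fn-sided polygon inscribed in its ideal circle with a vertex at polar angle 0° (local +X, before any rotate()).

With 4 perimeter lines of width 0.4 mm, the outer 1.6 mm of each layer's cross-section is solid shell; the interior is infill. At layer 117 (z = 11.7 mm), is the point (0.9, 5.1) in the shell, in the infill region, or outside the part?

At z = 11.7 mm: the r=2 cylinder gives a regular 32-gon of circumradius 2 (constant along its height); the cylinder at (5.5, 3.5): section is a regular 32-gon, circumradius r=10; Taking the union: the r=2 cylinder lies entirely inside the r=10 cylinder at (5.5, 3.5), so the union is just the r=10 cylinder at (5.5, 3.5) — 1 connected region. Overall, the cross-section is a single solid region. The nearest boundary edge runs (-4.31, 5.45)→(-3.74, 7.33); distance from the point to it = 5.09 mm. The point is inside the cross-section and 5.09 mm from the nearest boundary — more than the 1.6 mm shell width (4 × 0.4), so it's in the infill interior.

infill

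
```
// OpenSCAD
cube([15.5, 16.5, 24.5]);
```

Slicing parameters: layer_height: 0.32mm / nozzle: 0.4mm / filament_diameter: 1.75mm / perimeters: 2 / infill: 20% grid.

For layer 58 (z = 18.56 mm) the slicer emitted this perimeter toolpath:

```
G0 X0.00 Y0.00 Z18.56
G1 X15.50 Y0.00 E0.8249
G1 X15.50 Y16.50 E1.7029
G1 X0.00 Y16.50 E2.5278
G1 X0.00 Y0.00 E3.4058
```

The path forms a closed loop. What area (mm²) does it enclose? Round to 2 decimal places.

Apply the shoelace formula to the sequence of (X, Y) vertices; enclosed area = 255.75 mm².

255.75 mm²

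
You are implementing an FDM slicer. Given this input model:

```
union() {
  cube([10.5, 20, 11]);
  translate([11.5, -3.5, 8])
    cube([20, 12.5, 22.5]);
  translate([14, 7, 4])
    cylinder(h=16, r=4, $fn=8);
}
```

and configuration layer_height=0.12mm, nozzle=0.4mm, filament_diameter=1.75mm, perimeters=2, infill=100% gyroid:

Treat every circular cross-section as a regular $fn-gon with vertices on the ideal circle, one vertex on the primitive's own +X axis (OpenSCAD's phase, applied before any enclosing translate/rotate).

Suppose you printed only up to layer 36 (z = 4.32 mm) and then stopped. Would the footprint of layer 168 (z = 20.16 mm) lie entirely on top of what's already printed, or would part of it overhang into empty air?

Compare the two slices. At z = 4.32: the cube (footprint 10.5×20) is included at this height (area 210.00 mm²); the cube at (11.5, -3.5) is not intersected at this z (z outside [8, 30.5]); the r=4 cylinder at (14, 7) contributes a regular 8-gon of circumradius 4 (area = (8/2)·4.000²·sin(360°/8) = 45.25 mm²); Merging all regions: the regions partially overlap — summed areas 255.25 mm² minus the doubly-counted overlap 0.60 mm² gives 254.65 mm² — area = 254.65 mm². At z = 20.16: the cube is absent (z outside [0, 11]); the cube at (11.5, -3.5) (footprint 20×12.5) is included at this height (area 250.00 mm²); the cylinder at (14, 7) is absent (z outside [4, 20]); Taking the union: only the 20×12.5 cube at (11.5, -3.5) is present, so the union is just that shape — area = 250.00 mm². Checking containment: at z = 20.16 the cross-section extends beyond the z = 4.32 cross-section by about 217.81 mm².

part overhangs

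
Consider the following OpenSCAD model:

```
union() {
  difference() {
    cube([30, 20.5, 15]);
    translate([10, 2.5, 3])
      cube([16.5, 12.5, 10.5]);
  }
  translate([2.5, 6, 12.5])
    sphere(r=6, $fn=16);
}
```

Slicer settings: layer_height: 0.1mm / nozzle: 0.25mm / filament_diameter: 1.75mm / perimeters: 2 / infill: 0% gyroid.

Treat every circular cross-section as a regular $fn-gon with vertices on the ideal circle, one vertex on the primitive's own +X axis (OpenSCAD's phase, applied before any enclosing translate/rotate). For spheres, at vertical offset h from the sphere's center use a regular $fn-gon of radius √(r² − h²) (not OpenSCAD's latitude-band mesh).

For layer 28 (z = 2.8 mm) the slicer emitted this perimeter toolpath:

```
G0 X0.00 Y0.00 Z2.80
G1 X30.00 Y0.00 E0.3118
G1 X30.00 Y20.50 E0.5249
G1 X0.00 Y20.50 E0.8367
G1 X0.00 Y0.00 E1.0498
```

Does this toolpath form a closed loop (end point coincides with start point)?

Start point (G0): (0.00, 0.00). End point (last G1): the path returns to the start — closed.

yes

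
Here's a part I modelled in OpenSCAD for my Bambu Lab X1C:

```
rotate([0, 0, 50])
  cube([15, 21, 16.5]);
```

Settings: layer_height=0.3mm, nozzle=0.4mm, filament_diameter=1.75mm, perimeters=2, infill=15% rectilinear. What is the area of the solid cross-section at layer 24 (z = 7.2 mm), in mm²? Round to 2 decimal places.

315.00 mm²

At z = 7.2 mm: the 15×21 cube contributes its full rectangle (area 315.00 mm²); (whole slice rotated 50° about Z — lengths, areas and connectivity unchanged). Overall, the cross-section is a single solid region. Net area = 315.00 mm².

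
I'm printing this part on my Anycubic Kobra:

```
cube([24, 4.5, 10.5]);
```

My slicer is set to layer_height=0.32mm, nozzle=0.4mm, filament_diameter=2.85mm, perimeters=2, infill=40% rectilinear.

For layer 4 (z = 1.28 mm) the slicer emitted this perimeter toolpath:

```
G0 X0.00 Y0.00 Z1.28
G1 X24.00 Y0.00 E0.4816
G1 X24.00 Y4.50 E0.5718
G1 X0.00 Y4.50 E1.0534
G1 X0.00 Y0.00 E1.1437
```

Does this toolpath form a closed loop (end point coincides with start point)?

Start point (G0): (0.00, 0.00). End point (last G1): the path returns to the start — closed.

yes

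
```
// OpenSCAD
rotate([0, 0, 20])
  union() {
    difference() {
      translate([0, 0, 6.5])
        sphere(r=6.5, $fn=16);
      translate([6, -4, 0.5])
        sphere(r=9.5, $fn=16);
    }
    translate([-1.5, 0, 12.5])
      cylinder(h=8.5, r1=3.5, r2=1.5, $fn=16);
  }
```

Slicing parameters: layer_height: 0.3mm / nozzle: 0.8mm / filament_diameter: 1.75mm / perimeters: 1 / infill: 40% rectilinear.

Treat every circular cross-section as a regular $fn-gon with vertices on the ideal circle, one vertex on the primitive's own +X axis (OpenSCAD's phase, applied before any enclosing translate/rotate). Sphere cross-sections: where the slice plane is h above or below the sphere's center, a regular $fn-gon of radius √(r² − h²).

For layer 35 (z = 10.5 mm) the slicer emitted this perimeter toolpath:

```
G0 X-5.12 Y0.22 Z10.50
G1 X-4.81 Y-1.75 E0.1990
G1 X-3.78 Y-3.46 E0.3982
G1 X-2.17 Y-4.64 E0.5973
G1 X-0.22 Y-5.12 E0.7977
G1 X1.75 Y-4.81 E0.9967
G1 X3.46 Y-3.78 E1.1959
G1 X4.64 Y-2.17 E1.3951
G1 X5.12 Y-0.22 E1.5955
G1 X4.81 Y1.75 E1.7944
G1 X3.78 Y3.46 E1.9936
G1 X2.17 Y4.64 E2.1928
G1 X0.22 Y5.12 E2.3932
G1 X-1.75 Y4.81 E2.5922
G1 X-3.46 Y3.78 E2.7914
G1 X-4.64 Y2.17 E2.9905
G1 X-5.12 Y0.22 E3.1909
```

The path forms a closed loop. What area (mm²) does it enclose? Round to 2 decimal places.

80.33 mm²

Apply the shoelace formula to the sequence of (X, Y) vertices; enclosed area = 80.33 mm².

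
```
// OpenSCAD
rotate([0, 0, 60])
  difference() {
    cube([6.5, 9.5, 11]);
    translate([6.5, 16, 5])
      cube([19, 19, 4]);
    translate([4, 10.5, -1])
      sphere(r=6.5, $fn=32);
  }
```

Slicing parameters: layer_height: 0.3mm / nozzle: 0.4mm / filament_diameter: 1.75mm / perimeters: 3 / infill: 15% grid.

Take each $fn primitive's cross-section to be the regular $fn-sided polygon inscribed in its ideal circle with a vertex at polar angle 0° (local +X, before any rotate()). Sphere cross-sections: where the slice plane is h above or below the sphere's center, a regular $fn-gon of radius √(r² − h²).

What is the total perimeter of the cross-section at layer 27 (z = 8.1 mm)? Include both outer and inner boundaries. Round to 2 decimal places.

32.00 mm

At z = 8.1 mm: the cube (footprint 6.5×9.5) is included at this height (perimeter 32.00 mm); the 19×19 cube at (6.5, 16) contributes its full rectangle (perimeter 76.00 mm); the sphere at (4, 10.5) is absent (|z−center|=9.100 > r=6.5); After the difference (first − rest): starting from the 6.5×9.5 cube, the 19×19 cube at (6.5, 16) misses the remaining region (no effect) — boundary = 32.00 mm; (rotated 60° about Z; rotation is an isometry so areas/perimeters/island counts are preserved). Overall, the cross-section is a single solid region. Total boundary length (outer) = 32.00 mm.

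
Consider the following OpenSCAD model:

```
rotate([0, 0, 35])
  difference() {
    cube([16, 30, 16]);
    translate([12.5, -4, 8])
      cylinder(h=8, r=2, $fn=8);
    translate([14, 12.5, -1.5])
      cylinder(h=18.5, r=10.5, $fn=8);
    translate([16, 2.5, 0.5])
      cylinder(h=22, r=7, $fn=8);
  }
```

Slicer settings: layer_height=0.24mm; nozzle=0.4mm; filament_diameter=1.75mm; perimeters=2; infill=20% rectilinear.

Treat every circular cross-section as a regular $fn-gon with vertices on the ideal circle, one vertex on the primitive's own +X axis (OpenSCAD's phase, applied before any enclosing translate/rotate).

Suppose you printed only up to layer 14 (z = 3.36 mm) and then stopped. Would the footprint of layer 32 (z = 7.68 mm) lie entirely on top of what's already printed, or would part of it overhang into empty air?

Compare the two slices. At z = 3.36: the cube is present — its section is the full 16×30 rectangle (area 480.00 mm²); the cylinder at (12.5, -4) is not intersected at this z (z outside [8, 16]); the r=10.5 cylinder at (14, 12.5) contributes a regular 8-gon of circumradius 10.5 (area = (8/2)·10.500²·sin(360°/8) = 311.83 mm²); the r=7 cylinder at (16, 2.5) contributes a regular 8-gon of circumradius 7 (area = (8/2)·7.000²·sin(360°/8) = 138.59 mm²); Taking the first minus the rest: starting from the 16×30 cube (480.00 mm²), the r=10.5 cylinder at (14, 12.5) partially overlaps it — only the 196.26 mm² overlap (of its 311.83 mm²) is removed, clipping the outline; the r=7 cylinder at (16, 2.5) partially overlaps it — only the 18.28 mm² overlap (of its 138.59 mm²) is removed, clipping the outline — area = 265.46 mm²; (whole slice rotated 35° about Z — lengths, areas and connectivity unchanged). At z = 7.68: the cube (footprint 16×30) is included at this height (area 480.00 mm²); the cylinder at (12.5, -4) is absent (z outside [8, 16]); the r=10.5 cylinder at (14, 12.5) contributes a regular 8-gon of circumradius 10.5 (area = (8/2)·10.500²·sin(360°/8) = 311.83 mm²); the r=7 cylinder at (16, 2.5) contributes a regular 8-gon of circumradius 7 (area = (8/2)·7.000²·sin(360°/8) = 138.59 mm²); Taking the first minus the rest: starting from the 16×30 cube (480.00 mm²), the r=10.5 cylinder at (14, 12.5) partially overlaps it — only the 196.26 mm² overlap (of its 311.83 mm²) is removed, clipping the outline; the r=7 cylinder at (16, 2.5) partially overlaps it — only the 18.28 mm² overlap (of its 138.59 mm²) is removed, clipping the outline — area = 265.46 mm²; (whole slice rotated 35° about Z — lengths, areas and connectivity unchanged). Checking containment: the cross-section at z = 7.68 is a subset of the cross-section at z = 3.36.

entirely on top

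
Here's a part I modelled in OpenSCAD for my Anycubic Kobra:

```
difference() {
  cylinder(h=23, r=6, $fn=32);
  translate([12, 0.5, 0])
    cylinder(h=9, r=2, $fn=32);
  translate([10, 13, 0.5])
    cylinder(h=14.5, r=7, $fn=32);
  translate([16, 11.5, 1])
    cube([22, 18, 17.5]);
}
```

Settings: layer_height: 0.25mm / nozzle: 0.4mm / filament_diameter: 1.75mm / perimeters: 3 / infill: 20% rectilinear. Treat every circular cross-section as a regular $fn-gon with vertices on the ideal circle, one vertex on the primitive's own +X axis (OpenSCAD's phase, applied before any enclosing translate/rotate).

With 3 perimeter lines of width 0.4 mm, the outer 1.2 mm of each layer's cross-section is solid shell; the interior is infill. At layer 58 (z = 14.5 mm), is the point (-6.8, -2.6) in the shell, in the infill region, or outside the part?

outside

At z = 14.5 mm: the r=6 cylinder contributes a regular 32-gon of circumradius 6; the cylinder at (12, 0.5) does not reach this height (z outside [0, 9]); the cylinder at (10, 13): section is a regular 32-gon, circumradius r=7; the cube at (16, 11.5) is present — its section is the full 22×18 rectangle; Subtracting the remaining from the first: starting from the r=6 cylinder, the r=7 cylinder at (10, 13) misses the remaining region (no effect); the 22×18 cube at (16, 11.5) misses the remaining region (no effect) — 1 connected region. Overall, the cross-section is a single solid region. The nearest boundary edge runs (-5.54, -2.30)→(-5.88, -1.17); distance from the point to it = 1.29 mm. The point is not inside any of the regions above, so it lies outside the cross-section (1.29 mm from the nearest boundary).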